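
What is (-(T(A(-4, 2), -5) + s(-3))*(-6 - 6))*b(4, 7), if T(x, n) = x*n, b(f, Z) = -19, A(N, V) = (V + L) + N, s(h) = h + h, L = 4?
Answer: 3648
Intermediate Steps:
s(h) = 2*h
A(N, V) = 4 + N + V (A(N, V) = (V + 4) + N = (4 + V) + N = 4 + N + V)
T(x, n) = n*x
(-(T(A(-4, 2), -5) + s(-3))*(-6 - 6))*b(4, 7) = -(-5*(4 - 4 + 2) + 2*(-3))*(-6 - 6)*(-19) = -(-5*2 - 6)*(-12)*(-19) = -(-10 - 6)*(-12)*(-19) = -(-16)*(-12)*(-19) = -1*192*(-19) = -192*(-19) = 3648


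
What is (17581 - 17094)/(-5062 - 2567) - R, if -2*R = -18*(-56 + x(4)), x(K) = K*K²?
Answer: -549775/7629 ≈ -72.064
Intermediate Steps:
x(K) = K³
R = 72 (R = -(-9)*(-56 + 4³) = -(-9)*(-56 + 64) = -(-9)*8 = -½*(-144) = 72)
(17581 - 17094)/(-5062 - 2567) - R = (17581 - 17094)/(-5062 - 2567) - 1*72 = 487/(-7629) - 72 = 487*(-1/7629) - 72 = -487/7629 - 72 = -549775/7629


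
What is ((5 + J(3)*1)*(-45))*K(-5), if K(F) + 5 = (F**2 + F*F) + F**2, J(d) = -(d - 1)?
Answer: -9450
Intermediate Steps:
J(d) = 1 - d (J(d) = -(-1 + d) = 1 - d)
K(F) = -5 + 3*F**2 (K(F) = -5 + ((F**2 + F*F) + F**2) = -5 + ((F**2 + F**2) + F**2) = -5 + (2*F**2 + F**2) = -5 + 3*F**2)
((5 + J(3)*1)*(-45))*K(-5) = ((5 + (1 - 1*3)*1)*(-45))*(-5 + 3*(-5)**2) = ((5 + (1 - 3)*1)*(-45))*(-5 + 3*25) = ((5 - 2*1)*(-45))*(-5 + 75) = ((5 - 2)*(-45))*70 = (3*(-45))*70 = -135*70 = -9450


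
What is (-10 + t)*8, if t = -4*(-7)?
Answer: 144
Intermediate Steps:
t = 28
(-10 + t)*8 = (-10 + 28)*8 = 18*8 = 144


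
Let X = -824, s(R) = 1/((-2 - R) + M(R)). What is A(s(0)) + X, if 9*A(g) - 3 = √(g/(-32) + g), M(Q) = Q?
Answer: -2471/3 + I*√31/72 ≈ -823.67 + 0.07733*I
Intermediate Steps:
s(R) = -½ (s(R) = 1/((-2 - R) + R) = 1/(-2) = -½)
A(g) = ⅓ + √62*√g/72 (A(g) = ⅓ + √(g/(-32) + g)/9 = ⅓ + √(g*(-1/32) + g)/9 = ⅓ + √(-g/32 + g)/9 = ⅓ + √(31*g/32)/9 = ⅓ + (√62*√g/8)/9 = ⅓ + √62*√g/72)
A(s(0)) + X = (⅓ + √62*√(-½)/72) - 824 = (⅓ + √62*(I*√2/2)/72) - 824 = (⅓ + I*√31/72) - 824 = -2471/3 + I*√31/72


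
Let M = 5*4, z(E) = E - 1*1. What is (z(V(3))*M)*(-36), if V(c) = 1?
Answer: 0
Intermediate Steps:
z(E) = -1 + E (z(E) = E - 1 = -1 + E)
M = 20
(z(V(3))*M)*(-36) = ((-1 + 1)*20)*(-36) = (0*20)*(-36) = 0*(-36) = 0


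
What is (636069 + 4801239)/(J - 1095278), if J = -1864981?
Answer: -1812436/986753 ≈ -1.8368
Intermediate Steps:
(636069 + 4801239)/(J - 1095278) = (636069 + 4801239)/(-1864981 - 1095278) = 5437308/(-2960259) = 5437308*(-1/2960259) = -1812436/986753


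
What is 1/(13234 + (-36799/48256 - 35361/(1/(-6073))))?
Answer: 48256/10363486849473 ≈ 4.6563e-9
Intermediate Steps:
1/(13234 + (-36799/48256 - 35361/(1/(-6073)))) = 1/(13234 + (-36799*1/48256 - 35361/(-1/6073))) = 1/(13234 + (-36799/48256 - 35361*(-6073))) = 1/(13234 + (-36799/48256 + 214747353)) = 1/(13234 + 10362848229569/48256) = 1/(10363486849473/48256) = 48256/10363486849473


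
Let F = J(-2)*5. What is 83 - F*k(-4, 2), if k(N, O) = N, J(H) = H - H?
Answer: 83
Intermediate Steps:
J(H) = 0
F = 0 (F = 0*5 = 0)
83 - F*k(-4, 2) = 83 - 0*(-4) = 83 - 1*0 = 83 + 0 = 83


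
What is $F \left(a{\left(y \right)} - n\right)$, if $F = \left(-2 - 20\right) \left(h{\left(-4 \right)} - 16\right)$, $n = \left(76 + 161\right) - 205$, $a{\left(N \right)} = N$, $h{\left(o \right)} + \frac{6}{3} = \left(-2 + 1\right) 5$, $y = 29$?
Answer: $-1518$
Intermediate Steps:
$h{\left(o \right)} = -7$ ($h{\left(o \right)} = -2 + \left(-2 + 1\right) 5 = -2 - 5 = -7$)
$n = 32$ ($n = 237 - 205 = 32$)
$F = 506$ ($F = \left(-2 - 20\right) \left(-7 - 16\right) = \left(-22\right) \left(-23\right) = 506$)
$F \left(a{\left(y \right)} - n\right) = 506 \left(29 - 32\right) = 506 \left(-3\right) = -1518$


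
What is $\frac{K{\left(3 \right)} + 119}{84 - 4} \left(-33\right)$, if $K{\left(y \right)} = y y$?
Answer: $- \frac{264}{5} \approx -52.8$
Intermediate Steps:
$K{\left(y \right)} = y^{2}$
$\frac{K{\left(3 \right)} + 119}{84 - 4} \left(-33\right) = \frac{3^{2} + 119}{84 - 4} \left(-33\right) = \frac{9 + 119}{80} \left(-33\right) = 128 \cdot \frac{1}{80} \left(-33\right) = \frac{8}{5} \left(-33\right) = - \frac{264}{5}$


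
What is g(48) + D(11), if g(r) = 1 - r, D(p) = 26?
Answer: -21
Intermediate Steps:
g(48) + D(11) = (1 - 1*48) + 26 = (1 - 48) + 26 = -47 + 26 = -21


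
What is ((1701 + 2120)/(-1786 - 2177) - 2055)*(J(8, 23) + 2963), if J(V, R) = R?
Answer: -24329288996/3963 ≈ -6.1391e+6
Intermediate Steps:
((1701 + 2120)/(-1786 - 2177) - 2055)*(J(8, 23) + 2963) = ((1701 + 2120)/(-1786 - 2177) - 2055)*(23 + 2963) = (3821/(-3963) - 2055)*2986 = (3821*(-1/3963) - 2055)*2986 = (-3821/3963 - 2055)*2986 = -8147786/3963*2986 = -24329288996/3963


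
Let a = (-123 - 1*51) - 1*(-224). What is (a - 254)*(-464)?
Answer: 94656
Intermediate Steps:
a = 50 (a = (-123 - 51) + 224 = -174 + 224 = 50)
(a - 254)*(-464) = (50 - 254)*(-464) = -204*(-464) = 94656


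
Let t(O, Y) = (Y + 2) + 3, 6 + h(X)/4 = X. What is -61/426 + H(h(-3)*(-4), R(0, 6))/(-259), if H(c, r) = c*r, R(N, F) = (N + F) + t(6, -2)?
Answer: -567895/110334 ≈ -5.1471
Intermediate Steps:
h(X) = -24 + 4*X
t(O, Y) = 5 + Y (t(O, Y) = (2 + Y) + 3 = 5 + Y)
R(N, F) = 3 + F + N (R(N, F) = (N + F) + (5 - 2) = (F + N) + 3 = 3 + F + N)
-61/426 + H(h(-3)*(-4), R(0, 6))/(-259) = -61/426 + (((-24 + 4*(-3))*(-4))*(3 + 6 + 0))/(-259) = -61*1/426 + (((-24 - 12)*(-4))*9)*(-1/259) = -61/426 + (-36*(-4)*9)*(-1/259) = -61/426 + (144*9)*(-1/259) = -61/426 + 1296*(-1/259) = -61/426 - 1296/259 = -567895/110334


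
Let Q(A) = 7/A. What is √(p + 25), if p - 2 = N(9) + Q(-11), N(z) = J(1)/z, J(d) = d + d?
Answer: 2*√7238/33 ≈ 5.1562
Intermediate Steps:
J(d) = 2*d
N(z) = 2/z (N(z) = (2*1)/z = 2/z)
p = 157/99 (p = 2 + (2/9 + 7/(-11)) = 2 + (2*(⅑) + 7*(-1/11)) = 2 + (2/9 - 7/11) = 2 - 41/99 = 157/99 ≈ 1.5859)
√(p + 25) = √(157/99 + 25) = √(2632/99) = 2*√7238/33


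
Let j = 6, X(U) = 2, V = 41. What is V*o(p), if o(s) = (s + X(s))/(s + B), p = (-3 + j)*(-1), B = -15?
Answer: 41/18 ≈ 2.2778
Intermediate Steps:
p = -3 (p = (-3 + 6)*(-1) = 3*(-1) = -3)
o(s) = (2 + s)/(-15 + s) (o(s) = (s + 2)/(s - 15) = (2 + s)/(-15 + s))
V*o(p) = 41*((2 - 3)/(-15 - 3)) = 41*(-1/(-18)) = 41*(-1/18*(-1)) = 41*(1/18) = 41/18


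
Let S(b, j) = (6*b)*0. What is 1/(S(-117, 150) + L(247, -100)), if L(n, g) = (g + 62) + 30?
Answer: -1/8 ≈ -0.12500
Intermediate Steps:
S(b, j) = 0
L(n, g) = 92 + g (L(n, g) = (62 + g) + 30 = 92 + g)
1/(S(-117, 150) + L(247, -100)) = 1/(0 + (92 - 100)) = 1/(0 - 8) = 1/(-8) = -1/8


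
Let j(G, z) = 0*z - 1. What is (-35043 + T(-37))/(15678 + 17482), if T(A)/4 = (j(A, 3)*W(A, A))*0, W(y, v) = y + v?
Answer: -35043/33160 ≈ -1.0568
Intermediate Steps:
W(y, v) = v + y
j(G, z) = -1 (j(G, z) = 0 - 1 = -1)
T(A) = 0 (T(A) = 4*(-(A + A)*0) = 4*(-2*A*0) = 4*0 = 0)
(-35043 + T(-37))/(15678 + 17482) = (-35043 + 0)/(15678 + 17482) = -35043/33160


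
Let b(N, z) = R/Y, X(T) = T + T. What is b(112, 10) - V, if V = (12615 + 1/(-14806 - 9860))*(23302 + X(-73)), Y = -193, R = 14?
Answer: -695307373518968/2380269 ≈ -2.9211e+8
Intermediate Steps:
X(T) = 2*T
V = 3602628877442/12333 (V = (12615 + 1/(-14806 - 9860))*(23302 + 2*(-73)) = (12615 + 1/(-24666))*(23302 - 146) = (12615 - 1/24666)*23156 = (311161589/24666)*23156 = 3602628877442/12333 ≈ 2.9211e+8)
b(N, z) = -14/193 (b(N, z) = 14/(-193) = 14*(-1/193) = -14/193)
b(112, 10) - V = -14/193 - 1*3602628877442/12333 = -14/193 - 3602628877442/12333 = -695307373518968/2380269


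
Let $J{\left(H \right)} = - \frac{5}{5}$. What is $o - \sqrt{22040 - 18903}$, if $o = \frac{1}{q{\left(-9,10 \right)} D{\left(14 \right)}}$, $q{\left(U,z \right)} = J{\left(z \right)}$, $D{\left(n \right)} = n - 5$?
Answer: $- \frac{1}{9} - \sqrt{3137} \approx -56.12$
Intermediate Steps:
$J{\left(H \right)} = -1$ ($J{\left(H \right)} = \left(-5\right) \frac{1}{5} = -1$)
$D{\left(n \right)} = -5 + n$ ($D{\left(n \right)} = n - 5 = -5 + n$)
$q{\left(U,z \right)} = -1$
$o = - \frac{1}{9}$ ($o = \frac{1}{\left(-1\right) \left(-5 + 14\right)} = \frac{1}{\left(-1\right) 9} = \frac{1}{-9} = - \frac{1}{9} \approx -0.11111$)
$o - \sqrt{22040 - 18903} = - \frac{1}{9} - \sqrt{22040 - 18903} = - \frac{1}{9} - \sqrt{3137}$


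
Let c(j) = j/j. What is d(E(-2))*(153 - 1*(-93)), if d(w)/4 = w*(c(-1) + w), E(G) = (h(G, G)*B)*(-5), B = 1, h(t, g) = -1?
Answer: 29520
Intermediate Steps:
c(j) = 1
E(G) = 5 (E(G) = -1*1*(-5) = -1*(-5) = 5)
d(w) = 4*w*(1 + w) (d(w) = 4*(w*(1 + w)) = 4*w*(1 + w))
d(E(-2))*(153 - 1*(-93)) = (4*5*(1 + 5))*(153 - 1*(-93)) = (4*5*6)*(153 + 93) = 120*246 = 29520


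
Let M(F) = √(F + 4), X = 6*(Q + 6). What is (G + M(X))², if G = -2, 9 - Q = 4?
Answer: (2 - √70)² ≈ 40.534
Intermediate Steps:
Q = 5 (Q = 9 - 1*4 = 9 - 4 = 5)
X = 66 (X = 6*(5 + 6) = 6*11 = 66)
M(F) = √(4 + F)
(G + M(X))² = (-2 + √(4 + 66))² = (-2 + √70)²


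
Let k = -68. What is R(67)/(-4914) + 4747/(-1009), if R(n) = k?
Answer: -11629073/2479113 ≈ -4.6908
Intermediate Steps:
R(n) = -68
R(67)/(-4914) + 4747/(-1009) = -68/(-4914) + 4747/(-1009) = -68*(-1/4914) + 4747*(-1/1009) = 34/2457 - 4747/1009 = -11629073/2479113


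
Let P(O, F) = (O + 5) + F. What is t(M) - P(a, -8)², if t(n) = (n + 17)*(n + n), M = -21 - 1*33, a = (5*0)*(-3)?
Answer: 3987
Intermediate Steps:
a = 0 (a = 0*(-3) = 0)
P(O, F) = 5 + F + O (P(O, F) = (5 + O) + F = 5 + F + O)
M = -54 (M = -21 - 33 = -54)
t(n) = 2*n*(17 + n) (t(n) = (17 + n)*(2*n) = 2*n*(17 + n))
t(M) - P(a, -8)² = 2*(-54)*(17 - 54) - (5 - 8 + 0)² = 2*(-54)*(-37) - 1*(-3)² = 3996 - 1*9 = 3996 - 9 = 3987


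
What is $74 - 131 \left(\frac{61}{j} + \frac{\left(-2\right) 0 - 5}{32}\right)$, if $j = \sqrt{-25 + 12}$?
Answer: $\frac{3023}{32} + \frac{7991 i \sqrt{13}}{13} \approx 94.469 + 2216.3 i$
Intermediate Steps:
$j = i \sqrt{13}$ ($j = \sqrt{-13} = i \sqrt{13} \approx 3.6056 i$)
$74 - 131 \left(\frac{61}{j} + \frac{\left(-2\right) 0 - 5}{32}\right) = 74 - 131 \left(\frac{61}{i \sqrt{13}} + \frac{\left(-2\right) 0 - 5}{32}\right) = 74 - 131 \left(61 \left(- \frac{i \sqrt{13}}{13}\right) + \left(0 - 5\right) \frac{1}{32}\right) = 74 - 131 \left(- \frac{61 i \sqrt{13}}{13} - \frac{5}{32}\right) = 74 - 131 \left(- \frac{5}{32} - \frac{61 i \sqrt{13}}{13}\right) = 74 + \left(\frac{655}{32} + \frac{7991 i \sqrt{13}}{13}\right) = \frac{3023}{32} + \frac{7991 i \sqrt{13}}{13}$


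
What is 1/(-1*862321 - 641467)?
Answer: -1/1503788 ≈ -6.6499e-7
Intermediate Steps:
1/(-1*862321 - 641467) = 1/(-862321 - 641467) = 1/(-1503788) = -1/1503788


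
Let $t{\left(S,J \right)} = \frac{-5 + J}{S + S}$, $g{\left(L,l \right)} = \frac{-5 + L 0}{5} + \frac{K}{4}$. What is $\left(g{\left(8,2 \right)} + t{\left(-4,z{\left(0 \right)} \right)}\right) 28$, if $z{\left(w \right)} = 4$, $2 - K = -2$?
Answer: $\frac{7}{2} \approx 3.5$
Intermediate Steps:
$K = 4$ ($K = 2 - -2 = 2 + 2 = 4$)
$g{\left(L,l \right)} = 0$ ($g{\left(L,l \right)} = \frac{-5 + L 0}{5} + \frac{4}{4} = \left(-5 + 0\right) \frac{1}{5} + 4 \cdot \frac{1}{4} = \left(-5\right) \frac{1}{5} + 1 = -1 + 1 = 0$)
$t{\left(S,J \right)} = \frac{-5 + J}{2 S}$
$\left(g{\left(8,2 \right)} + t{\left(-4,z{\left(0 \right)} \right)}\right) 28 = \left(0 + \frac{-5 + 4}{2 \left(-4\right)}\right) 28 = \left(0 + \frac{1}{2} \left(- \frac{1}{4}\right) \left(-1\right)\right) 28 = \left(0 + \frac{1}{8}\right) 28 = \frac{1}{8} \cdot 28 = \frac{7}{2}$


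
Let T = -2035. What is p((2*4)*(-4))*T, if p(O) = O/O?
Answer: -2035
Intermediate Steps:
p(O) = 1
p((2*4)*(-4))*T = 1*(-2035) = -2035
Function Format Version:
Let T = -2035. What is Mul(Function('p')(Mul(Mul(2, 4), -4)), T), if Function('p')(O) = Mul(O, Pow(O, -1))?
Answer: -2035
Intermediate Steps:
Function('p')(O) = 1
Mul(Function('p')(Mul(Mul(2, 4), -4)), T) = Mul(1, -2035) = -2035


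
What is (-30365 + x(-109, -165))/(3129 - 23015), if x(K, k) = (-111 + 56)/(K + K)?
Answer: 6619515/4335148 ≈ 1.5269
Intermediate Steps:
x(K, k) = -55/(2*K) (x(K, k) = -55*1/(2*K) = -55/(2*K))
(-30365 + x(-109, -165))/(3129 - 23015) = (-30365 - 55/2/(-109))/(3129 - 23015) = (-30365 - 55/2*(-1/109))/(-19886) = (-30365 + 55/218)*(-1/19886) = -6619515/218*(-1/19886) = 6619515/4335148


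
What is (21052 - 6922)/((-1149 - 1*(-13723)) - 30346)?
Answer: -2355/2962 ≈ -0.79507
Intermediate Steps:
(21052 - 6922)/((-1149 - 1*(-13723)) - 30346) = 14130/((-1149 + 13723) - 30346) = 14130/(12574 - 30346) = 14130/(-17772) = 14130*(-1/17772) = -2355/2962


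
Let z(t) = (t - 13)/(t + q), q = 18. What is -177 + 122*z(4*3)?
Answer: -2716/15 ≈ -181.07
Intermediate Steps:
z(t) = (-13 + t)/(18 + t) (z(t) = (t - 13)/(t + 18) = (-13 + t)/(18 + t))
-177 + 122*z(4*3) = -177 + 122*((-13 + 4*3)/(18 + 4*3)) = -177 + 122*((-13 + 12)/(18 + 12)) = -177 + 122*(-1/30) = -177 - 61/15 = -2716/15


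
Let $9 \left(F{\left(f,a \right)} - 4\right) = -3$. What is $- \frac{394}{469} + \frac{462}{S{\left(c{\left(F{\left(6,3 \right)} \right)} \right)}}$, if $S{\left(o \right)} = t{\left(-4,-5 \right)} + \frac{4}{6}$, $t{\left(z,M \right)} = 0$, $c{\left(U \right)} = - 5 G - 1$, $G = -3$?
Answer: $\frac{324623}{469} \approx 692.16$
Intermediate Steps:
$F{\left(f,a \right)} = \frac{11}{3}$ ($F{\left(f,a \right)} = 4 + \frac{1}{9} \left(-3\right) = 4 - \frac{1}{3} = \frac{11}{3}$)
$c{\left(U \right)} = 14$ ($c{\left(U \right)} = \left(-5\right) \left(-3\right) - 1 = 15 - 1 = 14$)
$S{\left(o \right)} = \frac{2}{3}$ ($S{\left(o \right)} = 0 + \frac{4}{6} = 0 + 4 \cdot \frac{1}{6} = 0 + \frac{2}{3} = \frac{2}{3}$)
$- \frac{394}{469} + \frac{462}{S{\left(c{\left(F{\left(6,3 \right)} \right)} \right)}} = - \frac{394}{469} + \frac{462}{\frac{2}{3}} = \left(-394\right) \frac{1}{469} + 462 \cdot \frac{3}{2} = - \frac{394}{469} + 693 = \frac{324623}{469}$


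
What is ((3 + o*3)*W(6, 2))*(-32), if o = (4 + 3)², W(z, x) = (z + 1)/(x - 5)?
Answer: 11200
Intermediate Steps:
W(z, x) = (1 + z)/(-5 + x)
o = 49 (o = 7² = 49)
((3 + o*3)*W(6, 2))*(-32) = ((3 + 49*3)*((1 + 6)/(-5 + 2)))*(-32) = ((3 + 147)*(7/(-3)))*(-32) = (150*(-⅓*7))*(-32) = (150*(-7/3))*(-32) = -350*(-32) = 11200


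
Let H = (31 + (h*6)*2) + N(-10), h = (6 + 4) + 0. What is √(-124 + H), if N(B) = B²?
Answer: √127 ≈ 11.269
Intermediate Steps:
h = 10 (h = 10 + 0 = 10)
H = 251 (H = (31 + (10*6)*2) + (-10)² = (31 + 60*2) + 100 = (31 + 120) + 100 = 151 + 100 = 251)
√(-124 + H) = √(-124 + 251) = √127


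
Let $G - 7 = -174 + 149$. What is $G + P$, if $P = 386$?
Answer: $368$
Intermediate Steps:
$G = -18$ ($G = 7 + \left(-174 + 149\right) = 7 - 25 = -18$)
$G + P = -18 + 386 = 368$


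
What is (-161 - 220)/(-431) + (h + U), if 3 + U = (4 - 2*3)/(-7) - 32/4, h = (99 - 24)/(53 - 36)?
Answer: -277911/51289 ≈ -5.4185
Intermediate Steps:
h = 75/17 ≈ 4.4118
U = -75/7 (U = -3 + ((4 - 2*3)/(-7) - 32/4) = -3 + ((4 - 6)*(-⅐) - 32*¼) = -3 + (-2*(-⅐) - 8) = -3 + (2/7 - 8) = -3 - 54/7 = -75/7 ≈ -10.714)
(-161 - 220)/(-431) + (h + U) = (-161 - 220)/(-431) + (75/17 - 75/7) = -381*(-1/431) - 750/119 = 381/431 - 750/119 = -277911/51289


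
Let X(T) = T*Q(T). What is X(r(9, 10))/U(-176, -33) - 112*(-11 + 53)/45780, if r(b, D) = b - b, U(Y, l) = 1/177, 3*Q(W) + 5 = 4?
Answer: -56/545 ≈ -0.10275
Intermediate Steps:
Q(W) = -1/3 (Q(W) = -5/3 + (1/3)*4 = -5/3 + 4/3 = -1/3)
U(Y, l) = 1/177
r(b, D) = 0
X(T) = -T/3 (X(T) = T*(-1/3) = -T/3)
X(r(9, 10))/U(-176, -33) - 112*(-11 + 53)/45780 = (-1/3*0)/(1/177) - 112*(-11 + 53)/45780 = 0*177 - 112*42*(1/45780) = 0 - 4704*1/45780 = 0 - 56/545 = -56/545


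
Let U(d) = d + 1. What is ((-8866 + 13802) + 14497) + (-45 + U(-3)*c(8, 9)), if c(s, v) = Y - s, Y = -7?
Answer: 19418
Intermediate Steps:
c(s, v) = -7 - s
U(d) = 1 + d
((-8866 + 13802) + 14497) + (-45 + U(-3)*c(8, 9)) = ((-8866 + 13802) + 14497) + (-45 + (1 - 3)*(-7 - 1*8)) = (4936 + 14497) + (-45 - 2*(-7 - 8)) = 19433 + (-45 - 2*(-15)) = 19433 + (-45 + 30) = 19433 - 15 = 19418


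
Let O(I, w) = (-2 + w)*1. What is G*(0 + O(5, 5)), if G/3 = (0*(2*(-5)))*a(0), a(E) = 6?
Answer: 0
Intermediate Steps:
G = 0 (G = 3*((0*(2*(-5)))*6) = 3*((0*(-10))*6) = 3*(0*6) = 3*0 = 0)
O(I, w) = -2 + w
G*(0 + O(5, 5)) = 0*(0 + (-2 + 5)) = 0*(0 + 3) = 0*3 = 0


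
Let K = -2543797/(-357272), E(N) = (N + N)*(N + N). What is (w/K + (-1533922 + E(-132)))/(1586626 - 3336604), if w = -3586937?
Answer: 2503102930993/2225794393233 ≈ 1.1246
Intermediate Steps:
E(N) = 4*N² (E(N) = (2*N)*(2*N) = 4*N²)
K = 2543797/357272 (K = -2543797*(-1/357272) = 2543797/357272 ≈ 7.1201)
(w/K + (-1533922 + E(-132)))/(1586626 - 3336604) = (-3586937/2543797/357272 + (-1533922 + 4*(-132)²))/(1586626 - 3336604) = (-3586937*357272/2543797 + (-1533922 + 4*17424))/(-1749978) = (-1281512155864/2543797 + (-1533922 + 69696))*(-1/1749978) = (-1281512155864/2543797 - 1464226)*(-1/1749978) = -5006205861986/2543797*(-1/1749978) = 2503102930993/2225794393233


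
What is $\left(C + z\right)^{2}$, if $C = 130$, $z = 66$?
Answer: $38416$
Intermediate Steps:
$\left(C + z\right)^{2} = \left(130 + 66\right)^{2} = 196^{2} = 38416$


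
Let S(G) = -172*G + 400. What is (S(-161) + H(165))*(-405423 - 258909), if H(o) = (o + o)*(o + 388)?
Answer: -139896361224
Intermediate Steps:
S(G) = 400 - 172*G
H(o) = 2*o*(388 + o) (H(o) = (2*o)*(388 + o) = 2*o*(388 + o))
(S(-161) + H(165))*(-405423 - 258909) = ((400 - 172*(-161)) + 2*165*(388 + 165))*(-405423 - 258909) = ((400 + 27692) + 2*165*553)*(-664332) = (28092 + 182490)*(-664332) = 210582*(-664332) = -139896361224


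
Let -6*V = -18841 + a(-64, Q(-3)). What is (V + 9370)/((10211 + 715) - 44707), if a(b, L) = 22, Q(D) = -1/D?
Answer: -25013/67562 ≈ -0.37022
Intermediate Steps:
V = 6273/2 (V = -(-18841 + 22)/6 = -⅙*(-18819) = 6273/2 ≈ 3136.5)
(V + 9370)/((10211 + 715) - 44707) = (6273/2 + 9370)/((10211 + 715) - 44707) = 25013/(2*(10926 - 44707)) = (25013/2)/(-33781) = (25013/2)*(-1/33781) = -25013/67562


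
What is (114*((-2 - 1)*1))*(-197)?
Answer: 67374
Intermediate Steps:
(114*((-2 - 1)*1))*(-197) = (114*(-3*1))*(-197) = (114*(-3))*(-197) = -342*(-197) = 67374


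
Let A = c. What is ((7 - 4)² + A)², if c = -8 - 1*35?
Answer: 1156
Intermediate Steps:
c = -43 (c = -8 - 35 = -43)
A = -43
((7 - 4)² + A)² = ((7 - 4)² - 43)² = (3² - 43)² = (9 - 43)² = (-34)² = 1156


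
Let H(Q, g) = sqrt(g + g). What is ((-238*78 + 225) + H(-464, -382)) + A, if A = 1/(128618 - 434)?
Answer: -2350766375/128184 + 2*I*sqrt(191) ≈ -18339.0 + 27.641*I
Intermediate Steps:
A = 1/128184 ≈ 7.8013e-6
H(Q, g) = sqrt(2)*sqrt(g) (H(Q, g) = sqrt(2*g) = sqrt(2)*sqrt(g))
((-238*78 + 225) + H(-464, -382)) + A = ((-238*78 + 225) + sqrt(2)*sqrt(-382)) + 1/128184 = ((-18564 + 225) + sqrt(2)*(I*sqrt(382))) + 1/128184 = (-18339 + 2*I*sqrt(191)) + 1/128184 = -2350766375/128184 + 2*I*sqrt(191)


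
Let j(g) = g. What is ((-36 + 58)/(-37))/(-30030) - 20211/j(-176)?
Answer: 1020756731/8888880 ≈ 114.84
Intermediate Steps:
((-36 + 58)/(-37))/(-30030) - 20211/j(-176) = ((-36 + 58)/(-37))/(-30030) - 20211/(-176) = (22*(-1/37))*(-1/30030) - 20211*(-1/176) = -22/37*(-1/30030) + 20211/176 = 1/50505 + 20211/176 = 1020756731/8888880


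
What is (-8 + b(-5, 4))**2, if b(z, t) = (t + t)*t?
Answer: 576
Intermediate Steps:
b(z, t) = 2*t**2 (b(z, t) = (2*t)*t = 2*t**2)
(-8 + b(-5, 4))**2 = (-8 + 2*4**2)**2 = (-8 + 2*16)**2 = (-8 + 32)**2 = 24**2 = 576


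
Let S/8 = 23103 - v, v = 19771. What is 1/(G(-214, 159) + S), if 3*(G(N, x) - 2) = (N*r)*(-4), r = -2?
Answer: 3/78262 ≈ 3.8333e-5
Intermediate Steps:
G(N, x) = 2 + 8*N/3 (G(N, x) = 2 + ((N*(-2))*(-4))/3 = 2 + (-2*N*(-4))/3 = 2 + (8*N)/3 = 2 + 8*N/3)
S = 26656 (S = 8*(23103 - 1*19771) = 8*(23103 - 19771) = 8*3332 = 26656)
1/(G(-214, 159) + S) = 1/((2 + (8/3)*(-214)) + 26656) = 1/((2 - 1712/3) + 26656) = 1/(-1706/3 + 26656) = 1/(78262/3) = 3/78262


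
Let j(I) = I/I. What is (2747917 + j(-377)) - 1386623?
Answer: 1361295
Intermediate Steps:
j(I) = 1
(2747917 + j(-377)) - 1386623 = (2747917 + 1) - 1386623 = 2747918 - 1386623 = 1361295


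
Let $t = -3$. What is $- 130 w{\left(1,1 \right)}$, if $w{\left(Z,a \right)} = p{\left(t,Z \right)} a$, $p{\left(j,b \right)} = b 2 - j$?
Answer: $-650$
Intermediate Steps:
$p{\left(j,b \right)} = - j + 2 b$ ($p{\left(j,b \right)} = 2 b - j = - j + 2 b$)
$w{\left(Z,a \right)} = a \left(3 + 2 Z\right)$ ($w{\left(Z,a \right)} = \left(\left(-1\right) \left(-3\right) + 2 Z\right) a = \left(3 + 2 Z\right) a = a \left(3 + 2 Z\right)$)
$- 130 w{\left(1,1 \right)} = - 130 \cdot 1 \left(3 + 2 \cdot 1\right) = - 130 \cdot 1 \left(3 + 2\right) = - 130 \cdot 1 \cdot 5 = \left(-130\right) 5 = -650$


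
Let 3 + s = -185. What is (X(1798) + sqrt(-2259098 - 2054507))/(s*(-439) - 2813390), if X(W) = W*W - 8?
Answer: -1616398/1365429 - I*sqrt(4313605)/2730858 ≈ -1.1838 - 0.00076054*I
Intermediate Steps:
s = -188 (s = -3 - 185 = -188)
X(W) = -8 + W**2 (X(W) = W**2 - 8 = -8 + W**2)
(X(1798) + sqrt(-2259098 - 2054507))/(s*(-439) - 2813390) = ((-8 + 1798**2) + sqrt(-2259098 - 2054507))/(-188*(-439) - 2813390) = ((-8 + 3232804) + sqrt(-4313605))/(82532 - 2813390) = (3232796 + I*sqrt(4313605))/(-2730858) = (3232796 + I*sqrt(4313605))*(-1/2730858) = -1616398/1365429 - I*sqrt(4313605)/2730858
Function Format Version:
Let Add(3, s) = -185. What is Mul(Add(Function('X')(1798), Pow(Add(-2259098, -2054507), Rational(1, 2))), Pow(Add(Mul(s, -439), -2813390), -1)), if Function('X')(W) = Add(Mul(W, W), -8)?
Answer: Add(Rational(-1616398, 1365429), Mul(Rational(-1, 2730858), I, Pow(4313605, Rational(1, 2)))) ≈ Add(-1.1838, Mul(-0.00076054, I))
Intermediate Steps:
s = -188 (s = Add(-3, -185) = -188)
Function('X')(W) = Add(-8, Pow(W, 2)) (Function('X')(W) = Add(Pow(W, 2), -8) = Add(-8, Pow(W, 2)))
Mul(Add(Function('X')(1798), Pow(Add(-2259098, -2054507), Rational(1, 2))), Pow(Add(Mul(s, -439), -2813390), -1)) = Mul(Add(Add(-8, Pow(1798, 2)), Pow(Add(-2259098, -2054507), Rational(1, 2))), Pow(Add(Mul(-188, -439), -2813390), -1)) = Mul(Add(Add(-8, 3232804), Pow(-4313605, Rational(1, 2))), Pow(Add(82532, -2813390), -1)) = Mul(Add(3232796, Mul(I, Pow(4313605, Rational(1, 2)))), Pow(-2730858, -1)) = Mul(Add(3232796, Mul(I, Pow(4313605, Rational(1, 2)))), Rational(-1, 2730858)) = Add(Rational(-1616398, 1365429), Mul(Rational(-1, 2730858), I, Pow(4313605, Rational(1, 2))))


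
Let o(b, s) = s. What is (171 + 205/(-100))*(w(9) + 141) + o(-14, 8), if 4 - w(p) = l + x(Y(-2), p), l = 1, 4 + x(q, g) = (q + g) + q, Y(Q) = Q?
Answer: 483357/20 ≈ 24168.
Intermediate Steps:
x(q, g) = -4 + g + 2*q (x(q, g) = -4 + ((q + g) + q) = -4 + ((g + q) + q) = -4 + (g + 2*q) = -4 + g + 2*q)
w(p) = 11 - p (w(p) = 4 - (1 + (-4 + p + 2*(-2))) = 4 - (1 + (-4 + p - 4)) = 4 - (1 + (-8 + p)) = 4 - (-7 + p) = 4 + (7 - p) = 11 - p)
(171 + 205/(-100))*(w(9) + 141) + o(-14, 8) = (171 + 205/(-100))*((11 - 1*9) + 141) + 8 = (171 + 205*(-1/100))*((11 - 9) + 141) + 8 = (171 - 41/20)*(2 + 141) + 8 = (3379/20)*143 + 8 = 483197/20 + 8 = 483357/20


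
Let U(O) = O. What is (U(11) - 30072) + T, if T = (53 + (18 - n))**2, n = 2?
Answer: -25300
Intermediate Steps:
T = 4761 (T = (53 + (18 - 1*2))**2 = (53 + (18 - 2))**2 = (53 + 16)**2 = 69**2 = 4761)
(U(11) - 30072) + T = (11 - 30072) + 4761 = -30061 + 4761 = -25300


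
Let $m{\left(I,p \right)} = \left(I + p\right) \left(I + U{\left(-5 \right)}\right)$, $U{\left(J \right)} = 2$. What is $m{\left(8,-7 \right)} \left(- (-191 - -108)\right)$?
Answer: $830$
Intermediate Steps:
$m{\left(I,p \right)} = \left(2 + I\right) \left(I + p\right)$ ($m{\left(I,p \right)} = \left(I + p\right) \left(I + 2\right) = \left(I + p\right) \left(2 + I\right) = \left(2 + I\right) \left(I + p\right)$)
$m{\left(8,-7 \right)} \left(- (-191 - -108)\right) = \left(8^{2} + 2 \cdot 8 + 2 \left(-7\right) + 8 \left(-7\right)\right) \left(- (-191 - -108)\right) = \left(64 + 16 - 14 - 56\right) \left(- (-191 + 108)\right) = 10 \left(\left(-1\right) \left(-83\right)\right) = 10 \cdot 83 = 830$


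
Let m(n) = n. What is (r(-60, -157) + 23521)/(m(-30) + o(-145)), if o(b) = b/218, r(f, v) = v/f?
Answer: -21977779/28650 ≈ -767.11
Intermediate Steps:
o(b) = b/218 (o(b) = b*(1/218) = b/218)
(r(-60, -157) + 23521)/(m(-30) + o(-145)) = (-157/(-60) + 23521)/(-30 + (1/218)*(-145)) = (-157*(-1/60) + 23521)/(-30 - 145/218) = (157/60 + 23521)/(-6685/218) = (1411417/60)*(-218/6685) = -21977779/28650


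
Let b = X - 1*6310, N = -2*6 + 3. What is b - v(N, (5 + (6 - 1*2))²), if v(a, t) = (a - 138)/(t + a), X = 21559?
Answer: 366025/24 ≈ 15251.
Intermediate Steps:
N = -9 (N = -12 + 3 = -9)
v(a, t) = (-138 + a)/(a + t)
b = 15249 (b = 21559 - 1*6310 = 21559 - 6310 = 15249)
b - v(N, (5 + (6 - 1*2))²) = 15249 - (-138 - 9)/(-9 + (5 + (6 - 1*2))²) = 15249 - (-147)/(-9 + (5 + (6 - 2))²) = 15249 - (-147)/(-9 + (5 + 4)²) = 15249 - (-147)/(-9 + 9²) = 15249 - (-147)/(-9 + 81) = 15249 - (-147)/72 = 15249 - 1*(-49/24) = 15249 + 49/24 = 366025/24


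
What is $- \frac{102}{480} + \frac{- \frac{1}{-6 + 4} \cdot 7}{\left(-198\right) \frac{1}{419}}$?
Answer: $- \frac{60343}{7920} \approx -7.6191$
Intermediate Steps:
$- \frac{102}{480} + \frac{- \frac{1}{-6 + 4} \cdot 7}{\left(-198\right) \frac{1}{419}} = \left(-102\right) \frac{1}{480} + \frac{- \frac{1}{-2} \cdot 7}{\left(-198\right) \frac{1}{419}} = - \frac{17}{80} + \frac{\left(-1\right) \left(- \frac{1}{2}\right) 7}{- \frac{198}{419}} = - \frac{17}{80} + \frac{1}{2} \cdot 7 \left(- \frac{419}{198}\right) = - \frac{17}{80} + \frac{7}{2} \left(- \frac{419}{198}\right) = - \frac{17}{80} - \frac{2933}{396} = - \frac{60343}{7920}$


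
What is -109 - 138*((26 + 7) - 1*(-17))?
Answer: -7009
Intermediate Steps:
-109 - 138*((26 + 7) - 1*(-17)) = -109 - 138*(33 + 17) = -109 - 138*50 = -109 - 6900 = -7009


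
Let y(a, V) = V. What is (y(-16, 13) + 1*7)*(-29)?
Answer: -580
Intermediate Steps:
(y(-16, 13) + 1*7)*(-29) = (13 + 1*7)*(-29) = (13 + 7)*(-29) = 20*(-29) = -580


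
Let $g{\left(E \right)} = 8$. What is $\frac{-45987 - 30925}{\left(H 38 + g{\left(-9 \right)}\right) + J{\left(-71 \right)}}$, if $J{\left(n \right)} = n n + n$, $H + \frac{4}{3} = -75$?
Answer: $- \frac{1518}{41} \approx -37.024$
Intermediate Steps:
$H = - \frac{229}{3}$ ($H = - \frac{4}{3} - 75 = - \frac{229}{3} \approx -76.333$)
$J{\left(n \right)} = n + n^{2}$ ($J{\left(n \right)} = n^{2} + n = n + n^{2}$)
$\frac{-45987 - 30925}{\left(H 38 + g{\left(-9 \right)}\right) + J{\left(-71 \right)}} = \frac{-45987 - 30925}{\left(\left(- \frac{229}{3}\right) 38 + 8\right) - 71 \left(1 - 71\right)} = - \frac{76912}{\left(- \frac{8702}{3} + 8\right) - -4970} = - \frac{76912}{- \frac{8678}{3} + 4970} = - \frac{76912}{\frac{6232}{3}} = \left(-76912\right) \frac{3}{6232} = - \frac{1518}{41}$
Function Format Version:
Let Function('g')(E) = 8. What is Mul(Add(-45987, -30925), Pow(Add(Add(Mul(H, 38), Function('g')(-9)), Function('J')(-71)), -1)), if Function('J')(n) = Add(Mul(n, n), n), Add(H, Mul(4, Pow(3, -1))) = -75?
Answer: Rational(-1518, 41) ≈ -37.024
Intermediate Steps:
H = Rational(-229, 3) (H = Add(Rational(-4, 3), -75) = Rational(-229, 3) ≈ -76.333)
Function('J')(n) = Add(n, Pow(n, 2)) (Function('J')(n) = Add(Pow(n, 2), n) = Add(n, Pow(n, 2)))
Mul(Add(-45987, -30925), Pow(Add(Add(Mul(H, 38), Function('g')(-9)), Function('J')(-71)), -1)) = Mul(Add(-45987, -30925), Pow(Add(Add(Mul(Rational(-229, 3), 38), 8), Mul(-71, Add(1, -71))), -1)) = Mul(-76912, Pow(Add(Add(Rational(-8702, 3), 8), Mul(-71, -70)), -1)) = Mul(-76912, Pow(Add(Rational(-8678, 3), 4970), -1)) = Mul(-76912, Pow(Rational(6232, 3), -1)) = Mul(-76912, Rational(3, 6232)) = Rational(-1518, 41)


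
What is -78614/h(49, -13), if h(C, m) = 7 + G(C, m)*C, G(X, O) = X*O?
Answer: 39307/15603 ≈ 2.5192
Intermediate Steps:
G(X, O) = O*X
h(C, m) = 7 + m*C² (h(C, m) = 7 + (m*C)*C = 7 + (C*m)*C = 7 + m*C²)
-78614/h(49, -13) = -78614/(7 - 13*49²) = -78614/(7 - 13*2401) = -78614/(7 - 31213) = -78614/(-31206) = -78614*(-1/31206) = 39307/15603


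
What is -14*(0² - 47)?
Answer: 658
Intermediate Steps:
-14*(0² - 47) = -14*(0 - 47) = -14*(-47) = 658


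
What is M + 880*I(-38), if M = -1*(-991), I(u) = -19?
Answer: -15729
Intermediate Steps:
M = 991
M + 880*I(-38) = 991 + 880*(-19) = 991 - 16720 = -15729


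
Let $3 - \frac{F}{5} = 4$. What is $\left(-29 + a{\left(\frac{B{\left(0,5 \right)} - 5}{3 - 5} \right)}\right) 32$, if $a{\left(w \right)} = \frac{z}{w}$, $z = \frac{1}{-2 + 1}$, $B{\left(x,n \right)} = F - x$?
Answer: $- \frac{4672}{5} \approx -934.4$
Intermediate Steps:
$F = -5$ ($F = 15 - 20 = -5$)
$B{\left(x,n \right)} = -5 - x$
$z = -1$ ($z = \frac{1}{-1} = -1$)
$a{\left(w \right)} = - \frac{1}{w}$
$\left(-29 + a{\left(\frac{B{\left(0,5 \right)} - 5}{3 - 5} \right)}\right) 32 = \left(-29 - \frac{1}{\left(\left(-5 - 0\right) - 5\right) \frac{1}{3 - 5}}\right) 32 = \left(-29 - \frac{1}{\left(\left(-5 + 0\right) - 5\right) \frac{1}{-2}}\right) 32 = \left(-29 - \frac{1}{\left(-5 - 5\right) \left(- \frac{1}{2}\right)}\right) 32 = \left(-29 - \frac{1}{\left(-10\right) \left(- \frac{1}{2}\right)}\right) 32 = \left(-29 - \frac{1}{5}\right) 32 = \left(- \frac{146}{5}\right) 32 = - \frac{4672}{5}$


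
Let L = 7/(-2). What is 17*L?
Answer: -119/2 ≈ -59.500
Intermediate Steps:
L = -7/2 (L = 7*(-1/2) = -7/2 ≈ -3.5000)
17*L = 17*(-7/2) = -119/2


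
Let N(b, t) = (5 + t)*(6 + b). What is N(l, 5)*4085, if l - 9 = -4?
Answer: 449350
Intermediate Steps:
l = 5 (l = 9 - 4 = 5)
N(l, 5)*4085 = (30 + 5*5 + 6*5 + 5*5)*4085 = (30 + 25 + 30 + 25)*4085 = 110*4085 = 449350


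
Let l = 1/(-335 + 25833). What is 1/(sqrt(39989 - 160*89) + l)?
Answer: -25498/16740660954995 + 1950444012*sqrt(2861)/16740660954995 ≈ 0.0062319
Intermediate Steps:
l = 1/25498 ≈ 3.9219e-5
1/(sqrt(39989 - 160*89) + l) = 1/(sqrt(39989 - 160*89) + 1/25498) = 1/(sqrt(39989 - 14240) + 1/25498) = 1/(sqrt(25749) + 1/25498) = 1/(3*sqrt(2861) + 1/25498) = 1/(1/25498 + 3*sqrt(2861))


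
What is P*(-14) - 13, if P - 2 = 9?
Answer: -167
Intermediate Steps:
P = 11 (P = 2 + 9 = 11)
P*(-14) - 13 = 11*(-14) - 13 = -154 - 13 = -167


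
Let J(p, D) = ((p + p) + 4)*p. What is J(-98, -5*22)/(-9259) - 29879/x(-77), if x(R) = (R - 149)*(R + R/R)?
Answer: -599833277/159032584 ≈ -3.7718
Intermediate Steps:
x(R) = (1 + R)*(-149 + R) (x(R) = (-149 + R)*(R + 1) = (-149 + R)*(1 + R) = (1 + R)*(-149 + R))
J(p, D) = p*(4 + 2*p) (J(p, D) = (2*p + 4)*p = (4 + 2*p)*p = p*(4 + 2*p))
J(-98, -5*22)/(-9259) - 29879/x(-77) = (2*(-98)*(2 - 98))/(-9259) - 29879/(-149 + (-77)**2 - 148*(-77)) = (2*(-98)*(-96))*(-1/9259) - 29879/(-149 + 5929 + 11396) = 18816*(-1/9259) - 29879/17176 = -18816/9259 - 29879*1/17176 = -18816/9259 - 29879/17176 = -599833277/159032584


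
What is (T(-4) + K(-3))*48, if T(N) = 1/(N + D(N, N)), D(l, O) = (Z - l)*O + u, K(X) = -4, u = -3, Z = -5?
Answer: -208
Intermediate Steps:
D(l, O) = -3 + O*(-5 - l) (D(l, O) = (-5 - l)*O - 3 = O*(-5 - l) - 3 = -3 + O*(-5 - l))
T(N) = 1/(-3 - N² - 4*N) (T(N) = 1/(N + (-3 - 5*N - N*N)) = 1/(N + (-3 - 5*N - N²)) = 1/(N + (-3 - N² - 5*N)) = 1/(-3 - N² - 4*N))
(T(-4) + K(-3))*48 = (1/(-3 - 1*(-4)² - 4*(-4)) - 4)*48 = (1/(-3 - 1*16 + 16) - 4)*48 = (1/(-3 - 16 + 16) - 4)*48 = (1/(-3) - 4)*48 = (-⅓ - 4)*48 = -13/3*48 = -208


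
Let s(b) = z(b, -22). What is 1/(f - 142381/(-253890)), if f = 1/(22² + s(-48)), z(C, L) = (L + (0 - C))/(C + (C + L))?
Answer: 7246782270/4078960393 ≈ 1.7766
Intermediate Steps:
z(C, L) = (L - C)/(L + 2*C)
s(b) = (-22 - b)/(-22 + 2*b)
f = 59/28543 (f = 1/(22² + (-22 - 1*(-48))/(2*(-11 - 48))) = 1/(484 + (½)*(-22 + 48)/(-59)) = 1/(484 + (½)*(-1/59)*26) = 1/(484 - 13/59) = 1/(28543/59) = 59/28543 ≈ 0.0020671)
1/(f - 142381/(-253890)) = 1/(59/28543 - 142381/(-253890)) = 1/(59/28543 - 142381*(-1/253890)) = 1/(59/28543 + 142381/253890) = 1/(4078960393/7246782270) = 7246782270/4078960393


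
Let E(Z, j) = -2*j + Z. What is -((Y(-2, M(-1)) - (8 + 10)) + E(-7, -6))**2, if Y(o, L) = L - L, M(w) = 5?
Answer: -169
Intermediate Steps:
Y(o, L) = 0
E(Z, j) = Z - 2*j
-((Y(-2, M(-1)) - (8 + 10)) + E(-7, -6))**2 = -((0 - (8 + 10)) + (-7 - 2*(-6)))**2 = -((0 - 1*18) + (-7 + 12))**2 = -((0 - 18) + 5)**2 = -(-18 + 5)**2 = -1*(-13)**2 = -1*169 = -169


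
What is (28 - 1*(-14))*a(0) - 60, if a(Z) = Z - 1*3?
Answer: -186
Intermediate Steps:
a(Z) = -3 + Z (a(Z) = Z - 3 = -3 + Z)
(28 - 1*(-14))*a(0) - 60 = (28 - 1*(-14))*(-3 + 0) - 60 = (28 + 14)*(-3) - 60 = 42*(-3) - 60 = -126 - 60 = -186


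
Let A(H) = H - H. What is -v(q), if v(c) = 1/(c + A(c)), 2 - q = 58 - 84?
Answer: -1/28 ≈ -0.035714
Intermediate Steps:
A(H) = 0
q = 28 (q = 2 - (58 - 84) = 2 - 1*(-26) = 2 + 26 = 28)
v(c) = 1/c (v(c) = 1/(c + 0) = 1/c)
-v(q) = -1/28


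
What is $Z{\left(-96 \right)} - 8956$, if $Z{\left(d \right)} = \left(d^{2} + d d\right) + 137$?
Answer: $9613$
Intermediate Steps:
$Z{\left(d \right)} = 137 + 2 d^{2}$ ($Z{\left(d \right)} = \left(d^{2} + d^{2}\right) + 137 = 2 d^{2} + 137 = 137 + 2 d^{2}$)
$Z{\left(-96 \right)} - 8956 = \left(137 + 2 \left(-96\right)^{2}\right) - 8956 = \left(137 + 2 \cdot 9216\right) - 8956 = \left(137 + 18432\right) - 8956 = 18569 - 8956 = 9613$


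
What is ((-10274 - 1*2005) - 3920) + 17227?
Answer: 1028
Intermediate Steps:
((-10274 - 1*2005) - 3920) + 17227 = ((-10274 - 2005) - 3920) + 17227 = (-12279 - 3920) + 17227 = -16199 + 17227 = 1028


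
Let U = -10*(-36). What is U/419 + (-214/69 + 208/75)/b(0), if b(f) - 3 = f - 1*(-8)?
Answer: 6593846/7950525 ≈ 0.82936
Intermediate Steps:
U = 360
b(f) = 11 + f (b(f) = 3 + (f - 1*(-8)) = 3 + (f + 8) = 3 + (8 + f) = 11 + f)
U/419 + (-214/69 + 208/75)/b(0) = 360/419 + (-214/69 + 208/75)/(11 + 0) = 360*(1/419) + (-214*1/69 + 208*(1/75))/11 = 360/419 + (-214/69 + 208/75)*(1/11) = 360/419 - 566/1725*1/11 = 360/419 - 566/18975 = 6593846/7950525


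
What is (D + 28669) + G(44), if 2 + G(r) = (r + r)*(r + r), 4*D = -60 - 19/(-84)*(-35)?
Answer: 1746913/48 ≈ 36394.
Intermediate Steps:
D = -815/48 (D = (-60 - 19/(-84)*(-35))/4 = (-60 - 19*(-1/84)*(-35))/4 = (-60 + (19/84)*(-35))/4 = (-60 - 95/12)/4 = (¼)*(-815/12) = -815/48 ≈ -16.979)
G(r) = -2 + 4*r² (G(r) = -2 + (r + r)*(r + r) = -2 + (2*r)*(2*r) = -2 + 4*r²)
(D + 28669) + G(44) = (-815/48 + 28669) + (-2 + 4*44²) = 1375297/48 + (-2 + 4*1936) = 1375297/48 + (-2 + 7744) = 1375297/48 + 7742 = 1746913/48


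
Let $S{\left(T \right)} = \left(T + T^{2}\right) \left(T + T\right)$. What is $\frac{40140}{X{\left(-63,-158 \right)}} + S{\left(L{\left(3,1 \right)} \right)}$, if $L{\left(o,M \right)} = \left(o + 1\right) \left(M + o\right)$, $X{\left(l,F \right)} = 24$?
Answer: $\frac{20753}{2} \approx 10377.0$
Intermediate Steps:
$L{\left(o,M \right)} = \left(1 + o\right) \left(M + o\right)$
$S{\left(T \right)} = 2 T \left(T + T^{2}\right)$ ($S{\left(T \right)} = \left(T + T^{2}\right) 2 T = 2 T \left(T + T^{2}\right)$)
$\frac{40140}{X{\left(-63,-158 \right)}} + S{\left(L{\left(3,1 \right)} \right)} = \frac{40140}{24} + 2 \left(1 + 3 + 3^{2} + 1 \cdot 3\right)^{2} \left(1 + \left(1 + 3 + 3^{2} + 1 \cdot 3\right)\right) = 40140 \cdot \frac{1}{24} + 2 \left(1 + 3 + 9 + 3\right)^{2} \left(1 + \left(1 + 3 + 9 + 3\right)\right) = \frac{3345}{2} + 2 \cdot 16^{2} \left(1 + 16\right) = \frac{3345}{2} + 2 \cdot 256 \cdot 17 = \frac{3345}{2} + 8704 = \frac{20753}{2}$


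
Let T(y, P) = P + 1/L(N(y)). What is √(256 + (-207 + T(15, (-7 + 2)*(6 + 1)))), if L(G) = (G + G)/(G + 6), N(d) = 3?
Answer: √62/2 ≈ 3.9370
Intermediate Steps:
L(G) = 2*G/(6 + G) (L(G) = (2*G)/(6 + G) = 2*G/(6 + G))
T(y, P) = 3/2 + P (T(y, P) = P + 1/(2*3/(6 + 3)) = P + 1/(2*3/9) = P + 1/(2*3*(⅑)) = P + 1/(⅔) = P + 3/2 = 3/2 + P)
√(256 + (-207 + T(15, (-7 + 2)*(6 + 1)))) = √(256 + (-207 + (3/2 + (-7 + 2)*(6 + 1)))) = √(256 + (-207 + (3/2 - 5*7))) = √(256 + (-207 + (3/2 - 35))) = √(256 + (-207 - 67/2)) = √(256 - 481/2) = √(31/2) = √62/2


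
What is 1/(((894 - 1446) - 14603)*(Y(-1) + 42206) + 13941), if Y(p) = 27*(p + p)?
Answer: -1/638799619 ≈ -1.5654e-9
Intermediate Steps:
Y(p) = 54*p (Y(p) = 27*(2*p) = 54*p)
1/(((894 - 1446) - 14603)*(Y(-1) + 42206) + 13941) = 1/(((894 - 1446) - 14603)*(54*(-1) + 42206) + 13941) = 1/((-552 - 14603)*(-54 + 42206) + 13941) = 1/(-15155*42152 + 13941) = 1/(-638813560 + 13941) = 1/(-638799619) = -1/638799619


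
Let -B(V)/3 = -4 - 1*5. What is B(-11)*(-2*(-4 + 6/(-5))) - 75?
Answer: 1029/5 ≈ 205.80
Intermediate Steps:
B(V) = 27 (B(V) = -3*(-4 - 1*5) = -3*(-4 - 5) = -3*(-9) = 27)
B(-11)*(-2*(-4 + 6/(-5))) - 75 = 27*(-2*(-4 + 6/(-5))) - 75 = 27*(-2*(-4 + 6*(-1/5))) - 75 = 27*(-2*(-4 - 6/5)) - 75 = 27*(-2*(-26/5)) - 75 = 27*(52/5) - 75 = 1404/5 - 75 = 1029/5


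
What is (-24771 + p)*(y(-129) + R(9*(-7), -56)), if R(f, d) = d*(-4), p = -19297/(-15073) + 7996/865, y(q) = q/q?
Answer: -14527380338190/2607629 ≈ -5.5711e+6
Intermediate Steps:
y(q) = 1
p = 137215613/13038145 (p = -19297*(-1/15073) + 7996*(1/865) = 19297/15073 + 7996/865 = 137215613/13038145 ≈ 10.524)
R(f, d) = -4*d
(-24771 + p)*(y(-129) + R(9*(-7), -56)) = (-24771 + 137215613/13038145)*(1 - 4*(-56)) = -322830674182*(1 + 224)/13038145 = -322830674182/13038145*225 = -14527380338190/2607629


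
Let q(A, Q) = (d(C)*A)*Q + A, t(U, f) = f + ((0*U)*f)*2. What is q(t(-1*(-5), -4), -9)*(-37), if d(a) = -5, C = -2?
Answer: 6808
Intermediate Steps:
t(U, f) = f (t(U, f) = f + (0*f)*2 = f + 0*2 = f + 0 = f)
q(A, Q) = A - 5*A*Q (q(A, Q) = (-5*A)*Q + A = -5*A*Q + A = A - 5*A*Q)
q(t(-1*(-5), -4), -9)*(-37) = -4*(1 - 5*(-9))*(-37) = -4*(1 + 45)*(-37) = -4*46*(-37) = -184*(-37) = 6808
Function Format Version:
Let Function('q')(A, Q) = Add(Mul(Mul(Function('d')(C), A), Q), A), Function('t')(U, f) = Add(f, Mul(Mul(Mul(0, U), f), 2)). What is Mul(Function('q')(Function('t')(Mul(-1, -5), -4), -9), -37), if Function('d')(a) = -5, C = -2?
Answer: 6808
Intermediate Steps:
Function('t')(U, f) = f (Function('t')(U, f) = Add(f, Mul(Mul(0, f), 2)) = Add(f, Mul(0, 2)) = Add(f, 0) = f)
Function('q')(A, Q) = Add(A, Mul(-5, A, Q)) (Function('q')(A, Q) = Add(Mul(Mul(-5, A), Q), A) = Add(Mul(-5, A, Q), A) = Add(A, Mul(-5, A, Q)))
Mul(Function('q')(Function('t')(Mul(-1, -5), -4), -9), -37) = Mul(Mul(-4, Add(1, Mul(-5, -9))), -37) = Mul(Mul(-4, Add(1, 45)), -37) = Mul(Mul(-4, 46), -37) = Mul(-184, -37) = 6808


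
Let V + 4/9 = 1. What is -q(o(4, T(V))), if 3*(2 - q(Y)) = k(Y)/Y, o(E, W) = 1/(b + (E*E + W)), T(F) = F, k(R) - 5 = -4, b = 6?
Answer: 149/27 ≈ 5.5185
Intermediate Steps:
V = 5/9 (V = -4/9 + 1 = 5/9 ≈ 0.55556)
k(R) = 1 (k(R) = 5 - 4 = 1)
o(E, W) = 1/(6 + W + E²) (o(E, W) = 1/(6 + (E*E + W)) = 1/(6 + (E² + W)) = 1/(6 + (W + E²)) = 1/(6 + W + E²))
q(Y) = 2 - 1/(3*Y)
-q(o(4, T(V))) = -(2 - 1/(3*(1/(6 + 5/9 + 4²)))) = -(2 - 1/(3*(1/(6 + 5/9 + 16)))) = -(2 - 1/(3*(1/(203/9)))) = -(2 - 1/(3*9/203)) = -(2 - ⅓*203/9) = -(2 - 203/27) = -1*(-149/27) = 149/27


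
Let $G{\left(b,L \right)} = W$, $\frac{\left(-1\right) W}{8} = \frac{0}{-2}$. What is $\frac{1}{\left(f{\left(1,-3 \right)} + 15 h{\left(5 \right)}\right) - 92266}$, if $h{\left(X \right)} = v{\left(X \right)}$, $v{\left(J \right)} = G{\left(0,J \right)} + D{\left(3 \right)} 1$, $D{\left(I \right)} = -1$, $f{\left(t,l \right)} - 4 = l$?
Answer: $- \frac{1}{92280} \approx -1.0837 \cdot 10^{-5}$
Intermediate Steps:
$W = 0$ ($W = - 8 \frac{0}{-2} = - 8 \cdot 0 \left(- \frac{1}{2}\right) = \left(-8\right) 0 = 0$)
$f{\left(t,l \right)} = 4 + l$
$G{\left(b,L \right)} = 0$
$v{\left(J \right)} = -1$ ($v{\left(J \right)} = 0 - 1 = -1$)
$h{\left(X \right)} = -1$
$\frac{1}{\left(f{\left(1,-3 \right)} + 15 h{\left(5 \right)}\right) - 92266} = \frac{1}{\left(\left(4 - 3\right) + 15 \left(-1\right)\right) - 92266} = \frac{1}{\left(1 - 15\right) - 92266} = \frac{1}{-14 - 92266} = \frac{1}{-92280} = - \frac{1}{92280}$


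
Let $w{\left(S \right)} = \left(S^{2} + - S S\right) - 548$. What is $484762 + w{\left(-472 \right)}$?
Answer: $484214$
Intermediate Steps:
$w{\left(S \right)} = -548$ ($w{\left(S \right)} = \left(S^{2} - S^{2}\right) - 548 = 0 - 548 = -548$)
$484762 + w{\left(-472 \right)} = 484762 - 548 = 484214$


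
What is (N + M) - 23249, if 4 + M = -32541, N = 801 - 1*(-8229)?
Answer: -46764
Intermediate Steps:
N = 9030 (N = 801 + 8229 = 9030)
M = -32545 (M = -4 - 32541 = -32545)
(N + M) - 23249 = (9030 - 32545) - 23249 = -23515 - 23249 = -46764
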